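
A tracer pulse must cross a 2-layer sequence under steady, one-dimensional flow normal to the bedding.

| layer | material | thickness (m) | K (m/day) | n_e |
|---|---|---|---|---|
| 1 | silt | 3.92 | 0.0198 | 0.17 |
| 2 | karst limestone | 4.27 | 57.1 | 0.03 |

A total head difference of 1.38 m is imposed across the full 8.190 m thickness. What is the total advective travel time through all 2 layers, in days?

114

With flow normal to the layers, continuity requires the same specific discharge q through every layer.
Σ(b_i/K_i) = 3.92/0.0198 + 4.27/57.1 = 198.1 d.
q = Δh / Σ(b_i/K_i) = 1.38 / 198.1 = 0.006968 m/day.
In each layer the seepage velocity is v_i = q/n_i, so the layer transit time is t_i = b_i·n_i / q:
  layer 1 (silt): t_1 = 3.92 × 0.17 / 0.006968 = 95.64 d
  layer 2 (karst limestone): t_2 = 4.27 × 0.03 / 0.006968 = 18.38 d
Total t = Σ t_i = 114.0 days.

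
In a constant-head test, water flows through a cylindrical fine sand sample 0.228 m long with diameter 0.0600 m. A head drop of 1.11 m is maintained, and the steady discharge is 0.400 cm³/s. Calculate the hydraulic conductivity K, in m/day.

2.51

Cross-sectional area A = π·(d/2)² = π × (0.0600/2)² = 0.002827 m².
Convert discharge: 0.400 cm³/s = 4.000e-07 m³/s.
Darcy's law rearranged: K = Q·L / (A·Δh) = 4.000e-07 × 0.228 / (0.002827 × 1.11) = 2.906e-05 m/s = 2.511 m/day.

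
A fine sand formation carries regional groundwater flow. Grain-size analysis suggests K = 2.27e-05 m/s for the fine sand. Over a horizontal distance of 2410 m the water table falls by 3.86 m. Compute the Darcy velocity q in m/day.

Convert K: 2.27e-05 m/s × 86400 = 1.961 m/day.
Hydraulic gradient i = Δh / L = 3.86 / 2410 = 0.001602.
Specific discharge q = K · i = 1.961 × 0.001602 = 0.003141 m/day.

0.00314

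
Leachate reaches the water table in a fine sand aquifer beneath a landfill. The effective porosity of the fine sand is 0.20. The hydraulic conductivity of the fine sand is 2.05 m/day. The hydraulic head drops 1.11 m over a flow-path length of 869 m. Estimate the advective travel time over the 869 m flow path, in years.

182

Hydraulic gradient i = Δh / L = 1.11 / 869 = 0.001277.
Darcy flux q = K · i = 2.050 × 0.001277 = 0.002619 m/day.
Seepage velocity v = q / n_e = 0.002619 / 0.20 = 0.01309 m/day.
Travel time t = L / v = 869 / 0.01309 = 66373 days = 181.7 years.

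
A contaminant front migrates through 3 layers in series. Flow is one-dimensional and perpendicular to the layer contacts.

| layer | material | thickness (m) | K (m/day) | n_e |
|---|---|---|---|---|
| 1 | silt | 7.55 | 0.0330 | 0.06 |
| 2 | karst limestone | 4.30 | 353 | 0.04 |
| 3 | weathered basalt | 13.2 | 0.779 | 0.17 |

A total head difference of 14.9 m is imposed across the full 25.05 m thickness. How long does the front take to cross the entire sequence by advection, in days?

With flow normal to the layers, continuity requires the same specific discharge q through every layer.
Σ(b_i/K_i) = 7.55/0.0330 + 4.30/353 + 13.2/0.779 = 245.7 d.
q = Δh / Σ(b_i/K_i) = 14.9 / 245.7 = 0.06063 m/day.
In each layer the seepage velocity is v_i = q/n_i, so the layer transit time is t_i = b_i·n_i / q:
  layer 1 (silt): t_1 = 7.55 × 0.06 / 0.06063 = 7.471 d
  layer 2 (karst limestone): t_2 = 4.30 × 0.04 / 0.06063 = 2.837 d
  layer 3 (weathered basalt): t_3 = 13.2 × 0.17 / 0.06063 = 37.01 d
Total t = Σ t_i = 47.32 days.

47.3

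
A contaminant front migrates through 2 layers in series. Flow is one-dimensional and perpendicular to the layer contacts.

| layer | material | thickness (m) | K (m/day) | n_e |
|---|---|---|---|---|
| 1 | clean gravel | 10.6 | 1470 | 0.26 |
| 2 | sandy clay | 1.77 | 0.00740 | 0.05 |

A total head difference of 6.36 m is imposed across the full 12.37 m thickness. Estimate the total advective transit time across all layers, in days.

107

With flow normal to the layers, continuity requires the same specific discharge q through every layer.
Σ(b_i/K_i) = 10.6/1470 + 1.77/0.00740 = 239.2 d.
q = Δh / Σ(b_i/K_i) = 6.36 / 239.2 = 0.02659 m/day.
In each layer the seepage velocity is v_i = q/n_i, so the layer transit time is t_i = b_i·n_i / q:
  layer 1 (clean gravel): t_1 = 10.6 × 0.26 / 0.02659 = 103.7 d
  layer 2 (sandy clay): t_2 = 1.77 × 0.05 / 0.02659 = 3.328 d
Total t = Σ t_i = 107.0 days.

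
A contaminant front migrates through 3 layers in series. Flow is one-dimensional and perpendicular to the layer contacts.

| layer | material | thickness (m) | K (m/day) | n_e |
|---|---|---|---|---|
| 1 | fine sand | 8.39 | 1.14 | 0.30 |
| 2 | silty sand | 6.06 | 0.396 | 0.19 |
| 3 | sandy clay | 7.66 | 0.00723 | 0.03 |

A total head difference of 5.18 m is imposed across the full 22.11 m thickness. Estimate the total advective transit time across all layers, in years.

With flow normal to the layers, continuity requires the same specific discharge q through every layer.
Σ(b_i/K_i) = 8.39/1.14 + 6.06/0.396 + 7.66/0.00723 = 1082 d.
q = Δh / Σ(b_i/K_i) = 5.18 / 1082 = 0.004787 m/day.
In each layer the seepage velocity is v_i = q/n_i, so the layer transit time is t_i = b_i·n_i / q:
  layer 1 (fine sand): t_1 = 8.39 × 0.30 / 0.004787 = 525.8 d
  layer 2 (silty sand): t_2 = 6.06 × 0.19 / 0.004787 = 240.5 d
  layer 3 (sandy clay): t_3 = 7.66 × 0.03 / 0.004787 = 48.01 d
Total t = Σ t_i = 814.4 days = 2.230 years.

2.23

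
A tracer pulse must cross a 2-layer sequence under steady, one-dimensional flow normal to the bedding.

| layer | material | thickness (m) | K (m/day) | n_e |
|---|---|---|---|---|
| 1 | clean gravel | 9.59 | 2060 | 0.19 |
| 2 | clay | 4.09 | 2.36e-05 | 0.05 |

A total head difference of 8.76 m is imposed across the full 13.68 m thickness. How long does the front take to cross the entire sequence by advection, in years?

With flow normal to the layers, continuity requires the same specific discharge q through every layer.
Σ(b_i/K_i) = 9.59/2060 + 4.09/2.36e-05 = 1.733e+05 d.
q = Δh / Σ(b_i/K_i) = 8.76 / 1.733e+05 = 5.055e-05 m/day.
In each layer the seepage velocity is v_i = q/n_i, so the layer transit time is t_i = b_i·n_i / q:
  layer 1 (clean gravel): t_1 = 9.59 × 0.19 / 5.055e-05 = 36048 d
  layer 2 (clay): t_2 = 4.09 × 0.05 / 5.055e-05 = 4046 d
Total t = Σ t_i = 40094 days = 109.8 years.

110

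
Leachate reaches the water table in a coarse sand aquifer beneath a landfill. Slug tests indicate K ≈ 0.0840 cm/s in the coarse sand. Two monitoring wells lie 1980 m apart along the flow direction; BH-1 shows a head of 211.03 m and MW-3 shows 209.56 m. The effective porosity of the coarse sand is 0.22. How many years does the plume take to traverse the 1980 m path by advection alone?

22.1

Convert K: 0.0840 cm/s × 864 = 72.58 m/day.
Hydraulic gradient i = (211.03 − 209.56) / 1980 = 1.47 / 1980 = 0.0007424.
Darcy flux q = K · i = 72.58 × 0.0007424 = 0.05388 m/day.
Seepage velocity v = q / n_e = 0.05388 / 0.22 = 0.2449 m/day.
Travel time t = L / v = 1980 / 0.2449 = 8084 days = 22.13 years.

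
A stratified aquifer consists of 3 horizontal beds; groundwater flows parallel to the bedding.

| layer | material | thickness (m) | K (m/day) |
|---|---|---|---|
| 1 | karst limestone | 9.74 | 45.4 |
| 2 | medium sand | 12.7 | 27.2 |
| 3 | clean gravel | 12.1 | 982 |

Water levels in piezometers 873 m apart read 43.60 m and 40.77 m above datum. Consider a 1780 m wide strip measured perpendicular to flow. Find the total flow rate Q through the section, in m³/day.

73100

Flow is parallel to layering, so each bed carries its own Darcy discharge and the transmissivities add.
Σ(K_i·b_i) = 45.4×9.74 + 27.2×12.7 + 982×12.1 = 12670 m²/day.
Hydraulic gradient i = (43.60 − 40.77) / 873 = 2.83 / 873 = 0.003242.
Q = Σ(K_i·b_i) · W · i = 12670 × 1780 × 0.003242 = 73108 m³/day.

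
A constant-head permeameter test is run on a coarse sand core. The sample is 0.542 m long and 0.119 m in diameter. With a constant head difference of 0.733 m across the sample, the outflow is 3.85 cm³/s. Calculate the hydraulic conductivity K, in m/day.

22.1

Cross-sectional area A = π·(d/2)² = π × (0.119/2)² = 0.01112 m².
Convert discharge: 3.85 cm³/s = 3.850e-06 m³/s.
Darcy's law rearranged: K = Q·L / (A·Δh) = 3.850e-06 × 0.542 / (0.01112 × 0.733) = 0.0002560 m/s = 22.11 m/day.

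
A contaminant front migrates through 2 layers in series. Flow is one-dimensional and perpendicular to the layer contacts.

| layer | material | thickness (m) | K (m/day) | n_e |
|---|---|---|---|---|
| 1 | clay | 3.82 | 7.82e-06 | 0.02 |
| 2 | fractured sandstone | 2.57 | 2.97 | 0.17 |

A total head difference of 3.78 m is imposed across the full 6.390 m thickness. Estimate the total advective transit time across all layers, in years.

182

With flow normal to the layers, continuity requires the same specific discharge q through every layer.
Σ(b_i/K_i) = 3.82/7.82e-06 + 2.57/2.97 = 4.885e+05 d.
q = Δh / Σ(b_i/K_i) = 3.78 / 4.885e+05 = 7.738e-06 m/day.
In each layer the seepage velocity is v_i = q/n_i, so the layer transit time is t_i = b_i·n_i / q:
  layer 1 (clay): t_1 = 3.82 × 0.02 / 7.738e-06 = 9873 d
  layer 2 (fractured sandstone): t_2 = 2.57 × 0.17 / 7.738e-06 = 56461 d
Total t = Σ t_i = 66334 days = 181.6 years.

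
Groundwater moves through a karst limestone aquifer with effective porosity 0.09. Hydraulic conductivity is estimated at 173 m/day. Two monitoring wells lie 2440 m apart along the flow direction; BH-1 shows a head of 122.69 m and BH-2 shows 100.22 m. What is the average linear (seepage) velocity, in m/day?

Hydraulic gradient i = (122.69 − 100.22) / 2440 = 22.47 / 2440 = 0.009209.
Darcy flux q = K · i = 173.0 × 0.009209 = 1.593 m/day.
Seepage velocity v = q / n_e = 1.593 / 0.09 = 17.70 m/day.

17.7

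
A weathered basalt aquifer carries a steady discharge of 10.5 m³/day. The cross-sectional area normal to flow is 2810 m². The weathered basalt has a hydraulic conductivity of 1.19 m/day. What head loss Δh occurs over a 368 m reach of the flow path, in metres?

1.16

From Q = K·A·i, i = Q / (K·A) = 10.5 / (1.190 × 2810) = 0.003140.
Head loss Δh = i · L = 0.003140 × 368 = 1.156 m.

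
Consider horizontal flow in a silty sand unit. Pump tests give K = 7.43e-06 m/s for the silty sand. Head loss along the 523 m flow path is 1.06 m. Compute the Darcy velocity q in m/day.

Convert K: 7.43e-06 m/s × 86400 = 0.6420 m/day.
Hydraulic gradient i = Δh / L = 1.06 / 523 = 0.002027.
Specific discharge q = K · i = 0.6420 × 0.002027 = 0.001301 m/day.

0.00130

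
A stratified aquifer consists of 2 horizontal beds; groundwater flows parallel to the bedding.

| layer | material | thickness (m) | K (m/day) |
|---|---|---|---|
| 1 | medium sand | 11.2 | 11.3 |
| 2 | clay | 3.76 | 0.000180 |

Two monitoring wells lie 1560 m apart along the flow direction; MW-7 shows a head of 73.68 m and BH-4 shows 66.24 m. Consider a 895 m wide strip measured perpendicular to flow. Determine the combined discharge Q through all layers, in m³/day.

Flow is parallel to layering, so each bed carries its own Darcy discharge and the transmissivities add.
Σ(K_i·b_i) = 11.3×11.2 + 0.000180×3.76 = 126.6 m²/day.
Hydraulic gradient i = (73.68 − 66.24) / 1560 = 7.44 / 1560 = 0.004769.
Q = Σ(K_i·b_i) · W · i = 126.6 × 895 × 0.004769 = 540.2 m³/day.

540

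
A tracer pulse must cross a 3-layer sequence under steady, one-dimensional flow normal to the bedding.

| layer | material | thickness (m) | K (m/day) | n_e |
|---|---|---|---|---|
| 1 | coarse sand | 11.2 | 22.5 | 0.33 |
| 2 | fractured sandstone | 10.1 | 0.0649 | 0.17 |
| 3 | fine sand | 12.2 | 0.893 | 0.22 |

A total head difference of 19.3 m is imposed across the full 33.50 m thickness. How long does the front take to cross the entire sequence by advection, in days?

71.2

With flow normal to the layers, continuity requires the same specific discharge q through every layer.
Σ(b_i/K_i) = 11.2/22.5 + 10.1/0.0649 + 12.2/0.893 = 169.8 d.
q = Δh / Σ(b_i/K_i) = 19.3 / 169.8 = 0.1137 m/day.
In each layer the seepage velocity is v_i = q/n_i, so the layer transit time is t_i = b_i·n_i / q:
  layer 1 (coarse sand): t_1 = 11.2 × 0.33 / 0.1137 = 32.51 d
  layer 2 (fractured sandstone): t_2 = 10.1 × 0.17 / 0.1137 = 15.10 d
  layer 3 (fine sand): t_3 = 12.2 × 0.22 / 0.1137 = 23.61 d
Total t = Σ t_i = 71.23 days.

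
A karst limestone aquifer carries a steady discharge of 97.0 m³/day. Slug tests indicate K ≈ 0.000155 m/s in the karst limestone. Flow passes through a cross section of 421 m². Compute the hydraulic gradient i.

Convert K: 0.000155 m/s × 86400 = 13.39 m/day.
From Q = K·A·i, i = Q / (K·A) = 97.0 / (13.39 × 421.0) = 0.01720.

0.0172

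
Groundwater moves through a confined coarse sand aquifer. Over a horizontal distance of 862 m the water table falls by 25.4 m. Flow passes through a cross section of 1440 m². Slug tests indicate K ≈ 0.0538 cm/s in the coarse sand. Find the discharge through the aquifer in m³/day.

Convert K: 0.0538 cm/s × 864 = 46.48 m/day.
Hydraulic gradient i = Δh / L = 25.4 / 862 = 0.02947.
Darcy's law: Q = K · A · i = 46.48 × 1440 × 0.02947 = 1972 m³/day.

1970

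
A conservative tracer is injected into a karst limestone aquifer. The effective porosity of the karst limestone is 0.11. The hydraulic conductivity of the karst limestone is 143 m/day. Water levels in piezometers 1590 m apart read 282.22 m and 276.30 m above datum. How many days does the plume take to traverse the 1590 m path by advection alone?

Hydraulic gradient i = (282.22 − 276.30) / 1590 = 5.92 / 1590 = 0.003723.
Darcy flux q = K · i = 143.0 × 0.003723 = 0.5324 m/day.
Seepage velocity v = q / n_e = 0.5324 / 0.11 = 4.840 m/day.
Travel time t = L / v = 1590 / 4.840 = 328.5 days.

328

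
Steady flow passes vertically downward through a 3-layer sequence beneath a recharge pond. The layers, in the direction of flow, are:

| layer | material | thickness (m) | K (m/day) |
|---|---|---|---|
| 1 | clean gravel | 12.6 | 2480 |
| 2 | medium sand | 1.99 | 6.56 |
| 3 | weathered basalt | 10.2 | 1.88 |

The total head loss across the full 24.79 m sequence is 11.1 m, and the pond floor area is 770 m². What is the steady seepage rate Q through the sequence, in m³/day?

Flow is perpendicular to layering, so the layers act in series and the equivalent K is the thickness-weighted harmonic mean.
Total thickness L = 12.6 + 1.99 + 10.2 = 24.79 m.
Σ(b_i/K_i) = 12.6/2480 + 1.99/6.56 + 10.2/1.88 = 5.734 d.
K_eq = L / Σ(b_i/K_i) = 24.79 / 5.734 = 4.323 m/day.
Q = K_eq · A · (Δh/L) = 4.323 × 770 × (11.1/24.79) = 1491 m³/day.

1490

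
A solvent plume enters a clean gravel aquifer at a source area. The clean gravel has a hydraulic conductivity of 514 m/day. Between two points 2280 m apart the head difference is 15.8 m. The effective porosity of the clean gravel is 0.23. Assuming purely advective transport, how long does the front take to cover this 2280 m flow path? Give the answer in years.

Hydraulic gradient i = Δh / L = 15.8 / 2280 = 0.006930.
Darcy flux q = K · i = 514.0 × 0.006930 = 3.562 m/day.
Seepage velocity v = q / n_e = 3.562 / 0.23 = 15.49 m/day.
Travel time t = L / v = 2280 / 15.49 = 147.2 days = 0.4031 years.

0.403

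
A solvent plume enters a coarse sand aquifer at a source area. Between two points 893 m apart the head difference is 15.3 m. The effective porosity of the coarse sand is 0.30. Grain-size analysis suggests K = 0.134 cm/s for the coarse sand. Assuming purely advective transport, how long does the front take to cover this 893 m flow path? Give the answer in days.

135

Convert K: 0.134 cm/s × 864 = 115.8 m/day.
Hydraulic gradient i = Δh / L = 15.3 / 893 = 0.01713.
Darcy flux q = K · i = 115.8 × 0.01713 = 1.984 m/day.
Seepage velocity v = q / n_e = 1.984 / 0.30 = 6.612 m/day.
Travel time t = L / v = 893 / 6.612 = 135.1 days.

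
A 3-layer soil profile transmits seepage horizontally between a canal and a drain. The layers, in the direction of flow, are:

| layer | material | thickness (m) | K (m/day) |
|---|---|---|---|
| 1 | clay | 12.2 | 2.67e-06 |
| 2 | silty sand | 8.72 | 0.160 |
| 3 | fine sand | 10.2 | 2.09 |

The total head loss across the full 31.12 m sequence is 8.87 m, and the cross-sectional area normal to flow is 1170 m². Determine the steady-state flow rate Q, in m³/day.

Flow is perpendicular to layering, so the layers act in series and the equivalent K is the thickness-weighted harmonic mean.
Total thickness L = 12.2 + 8.72 + 10.2 = 31.12 m.
Σ(b_i/K_i) = 12.2/2.67e-06 + 8.72/0.160 + 10.2/2.09 = 4.569e+06 d.
K_eq = L / Σ(b_i/K_i) = 31.12 / 4.569e+06 = 6.811e-06 m/day.
Q = K_eq · A · (Δh/L) = 6.811e-06 × 1170 × (8.87/31.12) = 0.002271 m³/day.

0.00227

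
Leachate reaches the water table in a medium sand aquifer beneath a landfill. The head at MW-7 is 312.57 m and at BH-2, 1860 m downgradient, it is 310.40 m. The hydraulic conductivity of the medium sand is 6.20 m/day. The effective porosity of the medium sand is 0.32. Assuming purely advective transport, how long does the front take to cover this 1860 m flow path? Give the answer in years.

Hydraulic gradient i = (312.57 − 310.40) / 1860 = 2.17 / 1860 = 0.001167.
Darcy flux q = K · i = 6.200 × 0.001167 = 0.007233 m/day.
Seepage velocity v = q / n_e = 0.007233 / 0.32 = 0.02260 m/day.
Travel time t = L / v = 1860 / 0.02260 = 82286 days = 225.3 years.

225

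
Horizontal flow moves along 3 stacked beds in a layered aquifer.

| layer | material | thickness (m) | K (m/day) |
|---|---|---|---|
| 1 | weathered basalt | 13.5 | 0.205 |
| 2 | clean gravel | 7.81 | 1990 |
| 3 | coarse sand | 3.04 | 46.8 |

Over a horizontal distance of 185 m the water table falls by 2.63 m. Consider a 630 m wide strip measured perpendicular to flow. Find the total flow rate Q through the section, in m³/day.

Flow is parallel to layering, so each bed carries its own Darcy discharge and the transmissivities add.
Σ(K_i·b_i) = 0.205×13.5 + 1990×7.81 + 46.8×3.04 = 15687 m²/day.
Hydraulic gradient i = Δh / L = 2.63 / 185 = 0.01422.
Q = Σ(K_i·b_i) · W · i = 15687 × 630 × 0.01422 = 1.405e+05 m³/day.

140000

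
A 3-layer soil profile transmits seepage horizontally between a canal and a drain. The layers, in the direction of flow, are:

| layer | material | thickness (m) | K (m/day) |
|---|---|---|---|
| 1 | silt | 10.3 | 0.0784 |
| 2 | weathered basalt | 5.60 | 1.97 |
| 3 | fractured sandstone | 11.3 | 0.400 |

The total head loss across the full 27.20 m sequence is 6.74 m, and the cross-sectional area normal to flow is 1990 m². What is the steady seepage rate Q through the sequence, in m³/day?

Flow is perpendicular to layering, so the layers act in series and the equivalent K is the thickness-weighted harmonic mean.
Total thickness L = 10.3 + 5.60 + 11.3 = 27.20 m.
Σ(b_i/K_i) = 10.3/0.0784 + 5.60/1.97 + 11.3/0.400 = 162.5 d.
K_eq = L / Σ(b_i/K_i) = 27.20 / 162.5 = 0.1674 m/day.
Q = K_eq · A · (Δh/L) = 0.1674 × 1990 × (6.74/27.20) = 82.55 m³/day.

82.6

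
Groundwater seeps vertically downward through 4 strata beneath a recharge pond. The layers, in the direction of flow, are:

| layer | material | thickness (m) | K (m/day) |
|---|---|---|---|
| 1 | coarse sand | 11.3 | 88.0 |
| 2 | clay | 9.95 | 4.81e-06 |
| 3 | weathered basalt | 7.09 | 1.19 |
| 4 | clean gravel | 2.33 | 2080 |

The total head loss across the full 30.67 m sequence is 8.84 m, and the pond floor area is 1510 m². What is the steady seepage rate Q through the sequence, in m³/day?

0.00645

Flow is perpendicular to layering, so the layers act in series and the equivalent K is the thickness-weighted harmonic mean.
Total thickness L = 11.3 + 9.95 + 7.09 + 2.33 = 30.67 m.
Σ(b_i/K_i) = 11.3/88.0 + 9.95/4.81e-06 + 7.09/1.19 + 2.33/2080 = 2.069e+06 d.
K_eq = L / Σ(b_i/K_i) = 30.67 / 2.069e+06 = 1.483e-05 m/day.
Q = K_eq · A · (Δh/L) = 1.483e-05 × 1510 × (8.84/30.67) = 0.006453 m³/day.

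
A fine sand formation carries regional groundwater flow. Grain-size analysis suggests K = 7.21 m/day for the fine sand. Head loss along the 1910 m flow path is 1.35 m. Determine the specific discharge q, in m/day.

0.00510

Hydraulic gradient i = Δh / L = 1.35 / 1910 = 0.0007068.
Specific discharge q = K · i = 7.210 × 0.0007068 = 0.005096 m/day.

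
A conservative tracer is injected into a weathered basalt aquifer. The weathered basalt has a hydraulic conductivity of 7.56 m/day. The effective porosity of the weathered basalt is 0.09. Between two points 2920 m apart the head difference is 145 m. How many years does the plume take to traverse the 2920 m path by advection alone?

Hydraulic gradient i = Δh / L = 145 / 2920 = 0.04966.
Darcy flux q = K · i = 7.560 × 0.04966 = 0.3754 m/day.
Seepage velocity v = q / n_e = 0.3754 / 0.09 = 4.171 m/day.
Travel time t = L / v = 2920 / 4.171 = 700.0 days = 1.917 years.

1.92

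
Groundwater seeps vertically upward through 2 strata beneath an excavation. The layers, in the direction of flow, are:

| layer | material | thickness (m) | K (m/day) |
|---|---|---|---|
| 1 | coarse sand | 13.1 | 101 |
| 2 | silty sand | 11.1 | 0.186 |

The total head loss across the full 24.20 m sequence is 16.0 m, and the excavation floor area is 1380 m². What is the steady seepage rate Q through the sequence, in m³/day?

369

Flow is perpendicular to layering, so the layers act in series and the equivalent K is the thickness-weighted harmonic mean.
Total thickness L = 13.1 + 11.1 = 24.20 m.
Σ(b_i/K_i) = 13.1/101 + 11.1/0.186 = 59.81 d.
K_eq = L / Σ(b_i/K_i) = 24.20 / 59.81 = 0.4046 m/day.
Q = K_eq · A · (Δh/L) = 0.4046 × 1380 × (16.0/24.20) = 369.2 m³/day.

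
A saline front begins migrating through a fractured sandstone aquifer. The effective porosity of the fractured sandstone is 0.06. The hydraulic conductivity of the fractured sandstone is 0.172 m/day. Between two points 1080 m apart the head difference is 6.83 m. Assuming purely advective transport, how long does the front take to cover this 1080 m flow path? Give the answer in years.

163

Hydraulic gradient i = Δh / L = 6.83 / 1080 = 0.006324.
Darcy flux q = K · i = 0.1720 × 0.006324 = 0.001088 m/day.
Seepage velocity v = q / n_e = 0.001088 / 0.06 = 0.01813 m/day.
Travel time t = L / v = 1080 / 0.01813 = 59573 days = 163.1 years.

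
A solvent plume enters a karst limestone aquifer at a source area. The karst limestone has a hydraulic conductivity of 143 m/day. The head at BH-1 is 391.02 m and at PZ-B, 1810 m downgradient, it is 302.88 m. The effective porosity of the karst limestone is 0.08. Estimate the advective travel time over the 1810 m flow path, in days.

Hydraulic gradient i = (391.02 − 302.88) / 1810 = 88.14 / 1810 = 0.04870.
Darcy flux q = K · i = 143.0 × 0.04870 = 6.964 m/day.
Seepage velocity v = q / n_e = 6.964 / 0.08 = 87.04 m/day.
Travel time t = L / v = 1810 / 87.04 = 20.79 days.

20.8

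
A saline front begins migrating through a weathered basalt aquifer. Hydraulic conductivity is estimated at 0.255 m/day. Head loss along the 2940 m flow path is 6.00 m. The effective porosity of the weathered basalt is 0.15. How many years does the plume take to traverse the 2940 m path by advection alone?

Hydraulic gradient i = Δh / L = 6.00 / 2940 = 0.002041.
Darcy flux q = K · i = 0.2550 × 0.002041 = 0.0005204 m/day.
Seepage velocity v = q / n_e = 0.0005204 / 0.15 = 0.003469 m/day.
Travel time t = L / v = 2940 / 0.003469 = 8.474e+05 days = 2320 years.

2320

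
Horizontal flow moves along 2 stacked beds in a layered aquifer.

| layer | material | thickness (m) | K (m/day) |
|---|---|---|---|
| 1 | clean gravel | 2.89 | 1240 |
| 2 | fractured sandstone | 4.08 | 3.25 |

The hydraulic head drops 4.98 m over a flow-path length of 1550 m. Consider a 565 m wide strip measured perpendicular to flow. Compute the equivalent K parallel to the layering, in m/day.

516

Flow is parallel to layering, so each bed carries its own Darcy discharge and the transmissivities add.
Σ(K_i·b_i) = 1240×2.89 + 3.25×4.08 = 3597 m²/day.
Total thickness b = 6.970 m, so K_eq = Σ(K_i·b_i)/b = 516.0 m/day.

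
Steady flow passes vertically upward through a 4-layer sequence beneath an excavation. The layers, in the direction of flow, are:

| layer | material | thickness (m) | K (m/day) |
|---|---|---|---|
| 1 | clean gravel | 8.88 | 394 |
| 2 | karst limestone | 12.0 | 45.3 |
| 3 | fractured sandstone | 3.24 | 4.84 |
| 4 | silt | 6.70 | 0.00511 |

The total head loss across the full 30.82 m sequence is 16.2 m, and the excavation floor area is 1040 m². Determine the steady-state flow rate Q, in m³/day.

Flow is perpendicular to layering, so the layers act in series and the equivalent K is the thickness-weighted harmonic mean.
Total thickness L = 8.88 + 12.0 + 3.24 + 6.70 = 30.82 m.
Σ(b_i/K_i) = 8.88/394 + 12.0/45.3 + 3.24/4.84 + 6.70/0.00511 = 1312 d.
K_eq = L / Σ(b_i/K_i) = 30.82 / 1312 = 0.02349 m/day.
Q = K_eq · A · (Δh/L) = 0.02349 × 1040 × (16.2/30.82) = 12.84 m³/day.

12.8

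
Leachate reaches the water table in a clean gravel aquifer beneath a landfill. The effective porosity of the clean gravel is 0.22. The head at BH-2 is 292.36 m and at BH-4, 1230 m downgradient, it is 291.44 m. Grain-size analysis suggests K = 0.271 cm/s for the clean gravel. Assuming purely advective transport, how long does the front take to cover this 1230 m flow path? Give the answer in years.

4.23

Convert K: 0.271 cm/s × 864 = 234.1 m/day.
Hydraulic gradient i = (292.36 − 291.44) / 1230 = 0.92 / 1230 = 0.0007480.
Darcy flux q = K · i = 234.1 × 0.0007480 = 0.1751 m/day.
Seepage velocity v = q / n_e = 0.1751 / 0.22 = 0.7961 m/day.
Travel time t = L / v = 1230 / 0.7961 = 1545 days = 4.230 years.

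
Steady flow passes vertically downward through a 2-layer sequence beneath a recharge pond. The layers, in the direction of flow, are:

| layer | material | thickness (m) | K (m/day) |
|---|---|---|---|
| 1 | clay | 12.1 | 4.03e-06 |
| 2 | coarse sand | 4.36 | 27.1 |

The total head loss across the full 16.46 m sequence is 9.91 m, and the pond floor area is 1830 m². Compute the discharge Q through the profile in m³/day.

0.00604

Flow is perpendicular to layering, so the layers act in series and the equivalent K is the thickness-weighted harmonic mean.
Total thickness L = 12.1 + 4.36 = 16.46 m.
Σ(b_i/K_i) = 12.1/4.03e-06 + 4.36/27.1 = 3.002e+06 d.
K_eq = L / Σ(b_i/K_i) = 16.46 / 3.002e+06 = 5.482e-06 m/day.
Q = K_eq · A · (Δh/L) = 5.482e-06 × 1830 × (9.91/16.46) = 0.006040 m³/day.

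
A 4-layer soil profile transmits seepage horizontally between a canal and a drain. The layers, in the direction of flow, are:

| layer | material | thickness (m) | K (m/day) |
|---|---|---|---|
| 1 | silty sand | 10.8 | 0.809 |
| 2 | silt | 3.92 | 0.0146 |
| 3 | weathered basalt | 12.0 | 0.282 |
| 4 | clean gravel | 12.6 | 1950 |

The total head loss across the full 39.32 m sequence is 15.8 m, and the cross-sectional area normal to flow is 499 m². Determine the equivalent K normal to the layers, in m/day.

Flow is perpendicular to layering, so the layers act in series and the equivalent K is the thickness-weighted harmonic mean.
Total thickness L = 10.8 + 3.92 + 12.0 + 12.6 = 39.32 m.
Σ(b_i/K_i) = 10.8/0.809 + 3.92/0.0146 + 12.0/0.282 + 12.6/1950 = 324.4 d.
K_eq = L / Σ(b_i/K_i) = 39.32 / 324.4 = 0.1212 m/day.

0.121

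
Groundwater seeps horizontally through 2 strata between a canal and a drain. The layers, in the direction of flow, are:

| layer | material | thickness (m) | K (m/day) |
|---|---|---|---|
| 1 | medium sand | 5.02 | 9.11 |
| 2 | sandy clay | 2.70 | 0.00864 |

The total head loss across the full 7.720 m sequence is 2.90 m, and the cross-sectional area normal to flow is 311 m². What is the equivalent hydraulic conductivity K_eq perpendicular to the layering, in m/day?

Flow is perpendicular to layering, so the layers act in series and the equivalent K is the thickness-weighted harmonic mean.
Total thickness L = 5.02 + 2.70 = 7.720 m.
Σ(b_i/K_i) = 5.02/9.11 + 2.70/0.00864 = 313.1 d.
K_eq = L / Σ(b_i/K_i) = 7.720 / 313.1 = 0.02466 m/day.

0.0247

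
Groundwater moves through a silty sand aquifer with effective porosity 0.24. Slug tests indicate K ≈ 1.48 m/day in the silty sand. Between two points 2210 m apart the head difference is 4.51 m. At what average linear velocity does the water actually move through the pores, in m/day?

0.0126

Hydraulic gradient i = Δh / L = 4.51 / 2210 = 0.002041.
Darcy flux q = K · i = 1.480 × 0.002041 = 0.003020 m/day.
Seepage velocity v = q / n_e = 0.003020 / 0.24 = 0.01258 m/day.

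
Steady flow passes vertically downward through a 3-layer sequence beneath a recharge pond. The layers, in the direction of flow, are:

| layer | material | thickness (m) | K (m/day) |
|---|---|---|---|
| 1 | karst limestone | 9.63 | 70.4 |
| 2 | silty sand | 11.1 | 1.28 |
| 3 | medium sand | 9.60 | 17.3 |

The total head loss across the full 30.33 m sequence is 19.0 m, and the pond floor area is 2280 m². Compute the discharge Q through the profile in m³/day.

4630

Flow is perpendicular to layering, so the layers act in series and the equivalent K is the thickness-weighted harmonic mean.
Total thickness L = 9.63 + 11.1 + 9.60 = 30.33 m.
Σ(b_i/K_i) = 9.63/70.4 + 11.1/1.28 + 9.60/17.3 = 9.364 d.
K_eq = L / Σ(b_i/K_i) = 30.33 / 9.364 = 3.239 m/day.
Q = K_eq · A · (Δh/L) = 3.239 × 2280 × (19.0/30.33) = 4626 m³/day.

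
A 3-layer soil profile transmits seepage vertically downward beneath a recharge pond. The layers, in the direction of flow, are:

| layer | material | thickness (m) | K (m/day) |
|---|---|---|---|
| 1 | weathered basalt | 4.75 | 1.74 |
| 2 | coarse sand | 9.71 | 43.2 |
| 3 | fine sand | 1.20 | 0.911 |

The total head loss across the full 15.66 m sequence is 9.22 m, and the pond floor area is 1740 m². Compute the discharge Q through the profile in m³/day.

Flow is perpendicular to layering, so the layers act in series and the equivalent K is the thickness-weighted harmonic mean.
Total thickness L = 4.75 + 9.71 + 1.20 = 15.66 m.
Σ(b_i/K_i) = 4.75/1.74 + 9.71/43.2 + 1.20/0.911 = 4.272 d.
K_eq = L / Σ(b_i/K_i) = 15.66 / 4.272 = 3.666 m/day.
Q = K_eq · A · (Δh/L) = 3.666 × 1740 × (9.22/15.66) = 3755 m³/day.

3760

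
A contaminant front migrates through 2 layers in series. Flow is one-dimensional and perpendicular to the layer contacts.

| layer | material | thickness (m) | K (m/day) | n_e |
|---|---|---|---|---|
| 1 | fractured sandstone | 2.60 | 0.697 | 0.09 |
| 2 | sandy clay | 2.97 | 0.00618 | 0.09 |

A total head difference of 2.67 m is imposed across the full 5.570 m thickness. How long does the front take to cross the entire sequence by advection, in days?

With flow normal to the layers, continuity requires the same specific discharge q through every layer.
Σ(b_i/K_i) = 2.60/0.697 + 2.97/0.00618 = 484.3 d.
q = Δh / Σ(b_i/K_i) = 2.67 / 484.3 = 0.005513 m/day.
In each layer the seepage velocity is v_i = q/n_i, so the layer transit time is t_i = b_i·n_i / q:
  layer 1 (fractured sandstone): t_1 = 2.60 × 0.09 / 0.005513 = 42.45 d
  layer 2 (sandy clay): t_2 = 2.97 × 0.09 / 0.005513 = 48.49 d
Total t = Σ t_i = 90.93 days.

90.9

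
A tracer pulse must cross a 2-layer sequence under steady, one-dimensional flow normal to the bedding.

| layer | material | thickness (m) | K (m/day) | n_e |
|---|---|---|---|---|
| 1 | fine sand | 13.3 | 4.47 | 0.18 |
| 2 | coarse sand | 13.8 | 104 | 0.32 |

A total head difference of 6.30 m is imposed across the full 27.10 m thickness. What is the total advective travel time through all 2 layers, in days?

With flow normal to the layers, continuity requires the same specific discharge q through every layer.
Σ(b_i/K_i) = 13.3/4.47 + 13.8/104 = 3.108 d.
q = Δh / Σ(b_i/K_i) = 6.30 / 3.108 = 2.027 m/day.
In each layer the seepage velocity is v_i = q/n_i, so the layer transit time is t_i = b_i·n_i / q:
  layer 1 (fine sand): t_1 = 13.3 × 0.18 / 2.027 = 1.181 d
  layer 2 (coarse sand): t_2 = 13.8 × 0.32 / 2.027 = 2.179 d
Total t = Σ t_i = 3.360 days.

3.36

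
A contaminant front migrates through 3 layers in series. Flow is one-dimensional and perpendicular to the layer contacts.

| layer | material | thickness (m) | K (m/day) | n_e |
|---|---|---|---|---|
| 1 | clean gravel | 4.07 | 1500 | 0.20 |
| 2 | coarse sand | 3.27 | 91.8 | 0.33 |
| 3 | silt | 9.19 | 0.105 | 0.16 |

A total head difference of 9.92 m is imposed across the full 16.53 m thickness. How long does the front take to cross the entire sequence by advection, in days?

29.7

With flow normal to the layers, continuity requires the same specific discharge q through every layer.
Σ(b_i/K_i) = 4.07/1500 + 3.27/91.8 + 9.19/0.105 = 87.56 d.
q = Δh / Σ(b_i/K_i) = 9.92 / 87.56 = 0.1133 m/day.
In each layer the seepage velocity is v_i = q/n_i, so the layer transit time is t_i = b_i·n_i / q:
  layer 1 (clean gravel): t_1 = 4.07 × 0.20 / 0.1133 = 7.185 d
  layer 2 (coarse sand): t_2 = 3.27 × 0.33 / 0.1133 = 9.525 d
  layer 3 (silt): t_3 = 9.19 × 0.16 / 0.1133 = 12.98 d
Total t = Σ t_i = 29.69 days.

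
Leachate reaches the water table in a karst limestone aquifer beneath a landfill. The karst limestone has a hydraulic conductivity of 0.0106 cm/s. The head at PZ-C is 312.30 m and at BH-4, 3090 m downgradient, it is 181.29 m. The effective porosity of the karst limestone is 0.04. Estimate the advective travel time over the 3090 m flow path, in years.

Convert K: 0.0106 cm/s × 864 = 9.158 m/day.
Hydraulic gradient i = (312.30 − 181.29) / 3090 = 131.01 / 3090 = 0.04240.
Darcy flux q = K · i = 9.158 × 0.04240 = 0.3883 m/day.
Seepage velocity v = q / n_e = 0.3883 / 0.04 = 9.707 m/day.
Travel time t = L / v = 3090 / 9.707 = 318.3 days = 0.8715 years.

0.871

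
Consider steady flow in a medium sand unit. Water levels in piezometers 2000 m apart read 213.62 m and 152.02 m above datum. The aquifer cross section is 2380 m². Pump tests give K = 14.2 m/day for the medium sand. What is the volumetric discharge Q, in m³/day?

Hydraulic gradient i = (213.62 − 152.02) / 2000 = 61.6 / 2000 = 0.03080.
Darcy's law: Q = K · A · i = 14.20 × 2380 × 0.03080 = 1041 m³/day.

1040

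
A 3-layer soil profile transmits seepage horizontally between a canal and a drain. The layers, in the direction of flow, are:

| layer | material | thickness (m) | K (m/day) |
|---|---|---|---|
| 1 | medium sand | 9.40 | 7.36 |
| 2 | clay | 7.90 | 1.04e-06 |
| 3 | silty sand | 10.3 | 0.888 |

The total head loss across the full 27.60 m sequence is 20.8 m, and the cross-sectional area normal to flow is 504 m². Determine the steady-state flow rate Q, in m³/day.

0.00138

Flow is perpendicular to layering, so the layers act in series and the equivalent K is the thickness-weighted harmonic mean.
Total thickness L = 9.40 + 7.90 + 10.3 = 27.60 m.
Σ(b_i/K_i) = 9.40/7.36 + 7.90/1.04e-06 + 10.3/0.888 = 7.596e+06 d.
K_eq = L / Σ(b_i/K_i) = 27.60 / 7.596e+06 = 3.633e-06 m/day.
Q = K_eq · A · (Δh/L) = 3.633e-06 × 504 × (20.8/27.60) = 0.001380 m³/day.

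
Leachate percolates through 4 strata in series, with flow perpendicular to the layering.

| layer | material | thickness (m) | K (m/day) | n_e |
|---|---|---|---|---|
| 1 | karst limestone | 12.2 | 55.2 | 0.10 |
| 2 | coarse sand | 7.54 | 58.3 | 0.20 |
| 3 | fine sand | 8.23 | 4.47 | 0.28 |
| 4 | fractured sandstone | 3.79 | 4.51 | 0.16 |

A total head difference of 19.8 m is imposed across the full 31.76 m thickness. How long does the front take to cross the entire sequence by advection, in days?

0.863

With flow normal to the layers, continuity requires the same specific discharge q through every layer.
Σ(b_i/K_i) = 12.2/55.2 + 7.54/58.3 + 8.23/4.47 + 3.79/4.51 = 3.032 d.
q = Δh / Σ(b_i/K_i) = 19.8 / 3.032 = 6.531 m/day.
In each layer the seepage velocity is v_i = q/n_i, so the layer transit time is t_i = b_i·n_i / q:
  layer 1 (karst limestone): t_1 = 12.2 × 0.10 / 6.531 = 0.1868 d
  layer 2 (coarse sand): t_2 = 7.54 × 0.20 / 6.531 = 0.2309 d
  layer 3 (fine sand): t_3 = 8.23 × 0.28 / 6.531 = 0.3529 d
  layer 4 (fractured sandstone): t_4 = 3.79 × 0.16 / 6.531 = 0.09285 d
Total t = Σ t_i = 0.8634 days.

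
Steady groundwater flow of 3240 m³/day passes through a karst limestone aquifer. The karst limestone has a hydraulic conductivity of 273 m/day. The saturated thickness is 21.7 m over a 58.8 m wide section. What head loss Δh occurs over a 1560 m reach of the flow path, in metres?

Cross-sectional area A = 58.8 × 21.7 = 1276 m².
From Q = K·A·i, i = Q / (K·A) = 3240 / (273.0 × 1276) = 0.009301.
Head loss Δh = i · L = 0.009301 × 1560 = 14.51 m.

14.5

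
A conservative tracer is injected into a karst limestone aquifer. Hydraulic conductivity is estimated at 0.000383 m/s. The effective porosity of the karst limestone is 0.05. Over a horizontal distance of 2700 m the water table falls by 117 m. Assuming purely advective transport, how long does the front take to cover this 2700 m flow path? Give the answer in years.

0.258

Convert K: 0.000383 m/s × 86400 = 33.09 m/day.
Hydraulic gradient i = Δh / L = 117 / 2700 = 0.04333.
Darcy flux q = K · i = 33.09 × 0.04333 = 1.434 m/day.
Seepage velocity v = q / n_e = 1.434 / 0.05 = 28.68 m/day.
Travel time t = L / v = 2700 / 28.68 = 94.15 days = 0.2578 years.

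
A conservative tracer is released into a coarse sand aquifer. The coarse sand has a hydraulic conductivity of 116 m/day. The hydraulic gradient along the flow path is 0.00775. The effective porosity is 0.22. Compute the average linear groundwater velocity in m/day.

4.09

Hydraulic gradient i = 0.00775.
Darcy flux q = K · i = 116.0 × 0.007750 = 0.8990 m/day.
Seepage velocity v = q / n_e = 0.8990 / 0.22 = 4.086 m/day.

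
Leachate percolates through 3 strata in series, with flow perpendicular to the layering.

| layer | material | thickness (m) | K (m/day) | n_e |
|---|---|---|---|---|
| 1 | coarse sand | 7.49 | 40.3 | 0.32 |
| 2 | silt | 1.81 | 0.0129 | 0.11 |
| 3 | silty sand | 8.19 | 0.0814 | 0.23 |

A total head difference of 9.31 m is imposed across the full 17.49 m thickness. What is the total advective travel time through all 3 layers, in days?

116

With flow normal to the layers, continuity requires the same specific discharge q through every layer.
Σ(b_i/K_i) = 7.49/40.3 + 1.81/0.0129 + 8.19/0.0814 = 241.1 d.
q = Δh / Σ(b_i/K_i) = 9.31 / 241.1 = 0.03861 m/day.
In each layer the seepage velocity is v_i = q/n_i, so the layer transit time is t_i = b_i·n_i / q:
  layer 1 (coarse sand): t_1 = 7.49 × 0.32 / 0.03861 = 62.07 d
  layer 2 (silt): t_2 = 1.81 × 0.11 / 0.03861 = 5.156 d
  layer 3 (silty sand): t_3 = 8.19 × 0.23 / 0.03861 = 48.78 d
Total t = Σ t_i = 116.0 days.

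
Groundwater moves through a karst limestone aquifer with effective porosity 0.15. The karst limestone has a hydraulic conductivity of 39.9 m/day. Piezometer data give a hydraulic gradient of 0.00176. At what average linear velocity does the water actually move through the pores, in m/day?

0.468

Hydraulic gradient i = 0.00176.
Darcy flux q = K · i = 39.90 × 0.001760 = 0.07022 m/day.
Seepage velocity v = q / n_e = 0.07022 / 0.15 = 0.4682 m/day.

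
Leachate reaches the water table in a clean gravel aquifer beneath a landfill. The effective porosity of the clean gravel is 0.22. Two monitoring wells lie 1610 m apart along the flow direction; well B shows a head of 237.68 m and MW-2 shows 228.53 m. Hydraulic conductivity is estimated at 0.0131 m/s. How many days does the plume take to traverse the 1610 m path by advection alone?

Convert K: 0.0131 m/s × 86400 = 1132 m/day.
Hydraulic gradient i = (237.68 − 228.53) / 1610 = 9.15 / 1610 = 0.005683.
Darcy flux q = K · i = 1132 × 0.005683 = 6.433 m/day.
Seepage velocity v = q / n_e = 6.433 / 0.22 = 29.24 m/day.
Travel time t = L / v = 1610 / 29.24 = 55.06 days.

55.1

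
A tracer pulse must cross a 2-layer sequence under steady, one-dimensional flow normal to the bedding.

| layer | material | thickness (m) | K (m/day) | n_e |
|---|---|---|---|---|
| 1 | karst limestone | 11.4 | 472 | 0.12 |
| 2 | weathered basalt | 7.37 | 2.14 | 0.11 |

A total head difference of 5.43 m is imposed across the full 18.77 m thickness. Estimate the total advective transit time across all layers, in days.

1.39

With flow normal to the layers, continuity requires the same specific discharge q through every layer.
Σ(b_i/K_i) = 11.4/472 + 7.37/2.14 = 3.468 d.
q = Δh / Σ(b_i/K_i) = 5.43 / 3.468 = 1.566 m/day.
In each layer the seepage velocity is v_i = q/n_i, so the layer transit time is t_i = b_i·n_i / q:
  layer 1 (karst limestone): t_1 = 11.4 × 0.12 / 1.566 = 0.8737 d
  layer 2 (weathered basalt): t_2 = 7.37 × 0.11 / 1.566 = 0.5178 d
Total t = Σ t_i = 1.392 days.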